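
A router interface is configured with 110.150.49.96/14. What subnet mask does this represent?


/14 means 14 network bits, 18 host bits
Binary: 11111111111111000000000000000000
Mask: 255.252.0.0


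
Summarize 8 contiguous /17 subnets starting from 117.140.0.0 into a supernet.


Original prefix: /17
Number of subnets: 8 = 2^3
New prefix = 17 - 3 = 14
Supernet: 117.140.0.0/14


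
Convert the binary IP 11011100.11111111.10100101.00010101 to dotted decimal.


11011100 = 220
11111111 = 255
10100101 = 165
00010101 = 21
IP: 220.255.165.21


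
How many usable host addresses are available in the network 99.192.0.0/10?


Host bits = 32 - 10 = 22
Total addresses = 2^22 = 4194304
Usable = total - 2 (network and broadcast)
Usable hosts: 4194302


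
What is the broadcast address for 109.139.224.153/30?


Network: 109.139.224.152/30
Host bits = 2
Set all host bits to 1:
Broadcast: 109.139.224.155


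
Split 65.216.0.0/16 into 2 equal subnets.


New prefix = 16 + 1 = 17
Each subnet has 32768 addresses
  65.216.0.0/17
  65.216.128.0/17
Subnets: 65.216.0.0/17, 65.216.128.0/17


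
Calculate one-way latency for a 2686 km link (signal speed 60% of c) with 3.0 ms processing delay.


Speed = 0.6 * 3e5 km/s = 180000 km/s
Propagation delay = 2686 / 180000 = 0.0149 s = 14.9222 ms
Processing delay = 3.0 ms
Total one-way latency = 17.9222 ms


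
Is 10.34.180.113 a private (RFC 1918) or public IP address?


RFC 1918 private ranges:
  10.0.0.0/8 (10.0.0.0 - 10.255.255.255)
  172.16.0.0/12 (172.16.0.0 - 172.31.255.255)
  192.168.0.0/16 (192.168.0.0 - 192.168.255.255)
Private (in 10.0.0.0/8)


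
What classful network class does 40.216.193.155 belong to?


First octet: 40
Binary: 00101000
0xxxxxxx -> Class A (1-126)
Class A, default mask 255.0.0.0 (/8)


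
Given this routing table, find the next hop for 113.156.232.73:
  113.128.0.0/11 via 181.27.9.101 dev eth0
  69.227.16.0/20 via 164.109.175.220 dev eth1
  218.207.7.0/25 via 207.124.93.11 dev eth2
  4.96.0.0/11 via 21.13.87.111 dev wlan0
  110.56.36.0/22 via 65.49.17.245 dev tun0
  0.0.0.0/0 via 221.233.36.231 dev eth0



Longest prefix match for 113.156.232.73:
  /11 113.128.0.0: MATCH
  /20 69.227.16.0: no
  /25 218.207.7.0: no
  /11 4.96.0.0: no
  /22 110.56.36.0: no
  /0 0.0.0.0: MATCH
Selected: next-hop 181.27.9.101 via eth0 (matched /11)


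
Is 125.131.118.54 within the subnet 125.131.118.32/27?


Subnet network: 125.131.118.32
Test IP AND mask: 125.131.118.32
Yes, 125.131.118.54 is in 125.131.118.32/27


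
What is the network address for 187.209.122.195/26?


IP:   10111011.11010001.01111010.11000011
Mask: 11111111.11111111.11111111.11000000
AND operation:
Net:  10111011.11010001.01111010.11000000
Network: 187.209.122.192/26


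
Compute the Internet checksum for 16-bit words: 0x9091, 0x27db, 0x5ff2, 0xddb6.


Sum all words (with carry folding):
+ 0x9091 = 0x9091
+ 0x27db = 0xb86c
+ 0x5ff2 = 0x185f
+ 0xddb6 = 0xf615
One's complement: ~0xf615
Checksum = 0x09ea


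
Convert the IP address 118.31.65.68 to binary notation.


118 = 01110110
31 = 00011111
65 = 01000001
68 = 01000100
Binary: 01110110.00011111.01000001.01000100


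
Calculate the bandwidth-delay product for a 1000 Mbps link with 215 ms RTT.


BDP = bandwidth * RTT
= 1000 Mbps * 215 ms
= 1000 * 1e6 * 215 / 1000 bits
= 215000000 bits
= 26875000 bytes
= 26245.1172 KB
BDP = 215000000 bits (26875000 bytes)


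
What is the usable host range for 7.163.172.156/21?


Network: 7.163.168.0
Broadcast: 7.163.175.255
First usable = network + 1
Last usable = broadcast - 1
Range: 7.163.168.1 to 7.163.175.254


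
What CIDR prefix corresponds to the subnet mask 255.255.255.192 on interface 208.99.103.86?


Binary: 11111111.11111111.11111111.11000000
Count leading 1s
Prefix: /26


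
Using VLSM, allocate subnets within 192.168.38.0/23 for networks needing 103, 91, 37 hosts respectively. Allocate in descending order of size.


103 hosts -> /25 (126 usable): 192.168.38.0/25
91 hosts -> /25 (126 usable): 192.168.38.128/25
37 hosts -> /26 (62 usable): 192.168.39.0/26
Allocation: 192.168.38.0/25 (103 hosts, 126 usable); 192.168.38.128/25 (91 hosts, 126 usable); 192.168.39.0/26 (37 hosts, 62 usable)


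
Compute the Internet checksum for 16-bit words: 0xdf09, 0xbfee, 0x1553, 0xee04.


Sum all words (with carry folding):
+ 0xdf09 = 0xdf09
+ 0xbfee = 0x9ef8
+ 0x1553 = 0xb44b
+ 0xee04 = 0xa250
One's complement: ~0xa250
Checksum = 0x5daf


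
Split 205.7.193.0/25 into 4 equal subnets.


New prefix = 25 + 2 = 27
Each subnet has 32 addresses
  205.7.193.0/27
  205.7.193.32/27
  205.7.193.64/27
  205.7.193.96/27
Subnets: 205.7.193.0/27, 205.7.193.32/27, 205.7.193.64/27, 205.7.193.96/27


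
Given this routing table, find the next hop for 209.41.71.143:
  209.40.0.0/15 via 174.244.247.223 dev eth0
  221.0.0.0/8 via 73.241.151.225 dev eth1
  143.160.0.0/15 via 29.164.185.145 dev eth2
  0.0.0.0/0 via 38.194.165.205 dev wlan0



Longest prefix match for 209.41.71.143:
  /15 209.40.0.0: MATCH
  /8 221.0.0.0: no
  /15 143.160.0.0: no
  /0 0.0.0.0: MATCH
Selected: next-hop 174.244.247.223 via eth0 (matched /15)


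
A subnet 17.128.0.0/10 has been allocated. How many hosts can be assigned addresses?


Host bits = 32 - 10 = 22
Total addresses = 2^22 = 4194304
Usable = total - 2 (network and broadcast)
Usable hosts: 4194302


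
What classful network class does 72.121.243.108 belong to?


First octet: 72
Binary: 01001000
0xxxxxxx -> Class A (1-126)
Class A, default mask 255.0.0.0 (/8)


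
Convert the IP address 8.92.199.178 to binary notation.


8 = 00001000
92 = 01011100
199 = 11000111
178 = 10110010
Binary: 00001000.01011100.11000111.10110010


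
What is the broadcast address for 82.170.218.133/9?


Network: 82.128.0.0/9
Host bits = 23
Set all host bits to 1:
Broadcast: 82.255.255.255


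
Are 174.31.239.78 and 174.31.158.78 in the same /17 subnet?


Mask: 255.255.128.0
174.31.239.78 AND mask = 174.31.128.0
174.31.158.78 AND mask = 174.31.128.0
Yes, same subnet (174.31.128.0)


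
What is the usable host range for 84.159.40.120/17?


Network: 84.159.0.0
Broadcast: 84.159.127.255
First usable = network + 1
Last usable = broadcast - 1
Range: 84.159.0.1 to 84.159.127.254


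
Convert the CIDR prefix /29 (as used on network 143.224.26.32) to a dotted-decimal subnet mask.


/29 means 29 network bits, 3 host bits
Binary: 11111111111111111111111111111000
Mask: 255.255.255.248


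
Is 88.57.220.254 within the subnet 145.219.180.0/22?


Subnet network: 145.219.180.0
Test IP AND mask: 88.57.220.0
No, 88.57.220.254 is not in 145.219.180.0/22


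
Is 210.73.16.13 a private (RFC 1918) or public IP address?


RFC 1918 private ranges:
  10.0.0.0/8 (10.0.0.0 - 10.255.255.255)
  172.16.0.0/12 (172.16.0.0 - 172.31.255.255)
  192.168.0.0/16 (192.168.0.0 - 192.168.255.255)
Public (not in any RFC 1918 range)


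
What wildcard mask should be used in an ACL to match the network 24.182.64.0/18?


Subnet mask: 255.255.192.0
Wildcard = 255.255.255.255 - subnet mask
255 - 255 = 0
255 - 255 = 0
255 - 192 = 63
255 - 0 = 255
Wildcard: 0.0.63.255


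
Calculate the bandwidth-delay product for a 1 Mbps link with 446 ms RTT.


BDP = bandwidth * RTT
= 1 Mbps * 446 ms
= 1 * 1e6 * 446 / 1000 bits
= 446000 bits
= 55750 bytes
= 54.4434 KB
BDP = 446000 bits (55750 bytes)


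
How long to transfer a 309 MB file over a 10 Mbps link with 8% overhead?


Effective throughput = 10 * (1 - 8/100) = 9.2 Mbps
File size in Mb = 309 * 8 = 2472 Mb
Time = 2472 / 9.2
Time = 268.6957 seconds


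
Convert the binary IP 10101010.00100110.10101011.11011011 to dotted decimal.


10101010 = 170
00100110 = 38
10101011 = 171
11011011 = 219
IP: 170.38.171.219


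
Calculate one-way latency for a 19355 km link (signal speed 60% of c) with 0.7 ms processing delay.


Speed = 0.6 * 3e5 km/s = 180000 km/s
Propagation delay = 19355 / 180000 = 0.1075 s = 107.5278 ms
Processing delay = 0.7 ms
Total one-way latency = 108.2278 ms


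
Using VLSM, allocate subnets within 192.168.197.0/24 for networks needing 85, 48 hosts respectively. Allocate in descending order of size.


85 hosts -> /25 (126 usable): 192.168.197.0/25
48 hosts -> /26 (62 usable): 192.168.197.128/26
Allocation: 192.168.197.0/25 (85 hosts, 126 usable); 192.168.197.128/26 (48 hosts, 62 usable)


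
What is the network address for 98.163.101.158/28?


IP:   01100010.10100011.01100101.10011110
Mask: 11111111.11111111.11111111.11110000
AND operation:
Net:  01100010.10100011.01100101.10010000
Network: 98.163.101.144/28


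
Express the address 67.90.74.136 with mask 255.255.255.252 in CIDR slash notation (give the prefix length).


Binary: 11111111.11111111.11111111.11111100
Count leading 1s
Prefix: /30


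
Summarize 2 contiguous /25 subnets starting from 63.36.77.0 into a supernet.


Original prefix: /25
Number of subnets: 2 = 2^1
New prefix = 25 - 1 = 24
Supernet: 63.36.77.0/24


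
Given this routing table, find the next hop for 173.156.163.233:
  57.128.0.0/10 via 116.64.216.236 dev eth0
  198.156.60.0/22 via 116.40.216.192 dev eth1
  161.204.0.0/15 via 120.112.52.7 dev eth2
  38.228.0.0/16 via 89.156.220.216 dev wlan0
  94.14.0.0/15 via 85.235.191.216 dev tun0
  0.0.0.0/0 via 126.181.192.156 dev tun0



Longest prefix match for 173.156.163.233:
  /10 57.128.0.0: no
  /22 198.156.60.0: no
  /15 161.204.0.0: no
  /16 38.228.0.0: no
  /15 94.14.0.0: no
  /0 0.0.0.0: MATCH
Selected: next-hop 126.181.192.156 via tun0 (matched /0)


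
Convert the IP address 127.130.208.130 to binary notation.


127 = 01111111
130 = 10000010
208 = 11010000
130 = 10000010
Binary: 01111111.10000010.11010000.10000010


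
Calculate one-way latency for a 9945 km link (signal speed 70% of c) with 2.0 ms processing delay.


Speed = 0.7 * 3e5 km/s = 210000 km/s
Propagation delay = 9945 / 210000 = 0.0474 s = 47.3571 ms
Processing delay = 2.0 ms
Total one-way latency = 49.3571 ms


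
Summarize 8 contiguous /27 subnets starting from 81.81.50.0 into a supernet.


Original prefix: /27
Number of subnets: 8 = 2^3
New prefix = 27 - 3 = 24
Supernet: 81.81.50.0/24


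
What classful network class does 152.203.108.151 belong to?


First octet: 152
Binary: 10011000
10xxxxxx -> Class B (128-191)
Class B, default mask 255.255.0.0 (/16)


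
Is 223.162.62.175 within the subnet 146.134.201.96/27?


Subnet network: 146.134.201.96
Test IP AND mask: 223.162.62.160
No, 223.162.62.175 is not in 146.134.201.96/27


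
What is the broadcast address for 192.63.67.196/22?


Network: 192.63.64.0/22
Host bits = 10
Set all host bits to 1:
Broadcast: 192.63.67.255


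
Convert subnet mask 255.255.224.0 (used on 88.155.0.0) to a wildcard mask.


Subnet mask: 255.255.224.0
Wildcard = 255.255.255.255 - subnet mask
255 - 255 = 0
255 - 255 = 0
255 - 224 = 31
255 - 0 = 255
Wildcard: 0.0.31.255


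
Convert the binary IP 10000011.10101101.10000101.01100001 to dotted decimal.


10000011 = 131
10101101 = 173
10000101 = 133
01100001 = 97
IP: 131.173.133.97


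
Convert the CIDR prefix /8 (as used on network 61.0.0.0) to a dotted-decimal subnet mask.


/8 means 8 network bits, 24 host bits
Binary: 11111111000000000000000000000000
Mask: 255.0.0.0


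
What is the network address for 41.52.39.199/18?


IP:   00101001.00110100.00100111.11000111
Mask: 11111111.11111111.11000000.00000000
AND operation:
Net:  00101001.00110100.00000000.00000000
Network: 41.52.0.0/18


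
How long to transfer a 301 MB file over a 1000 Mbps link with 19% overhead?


Effective throughput = 1000 * (1 - 19/100) = 810 Mbps
File size in Mb = 301 * 8 = 2408 Mb
Time = 2408 / 810
Time = 2.9728 seconds


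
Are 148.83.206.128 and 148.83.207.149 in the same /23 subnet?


Mask: 255.255.254.0
148.83.206.128 AND mask = 148.83.206.0
148.83.207.149 AND mask = 148.83.206.0
Yes, same subnet (148.83.206.0)


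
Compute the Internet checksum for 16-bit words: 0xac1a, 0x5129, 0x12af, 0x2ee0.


Sum all words (with carry folding):
+ 0xac1a = 0xac1a
+ 0x5129 = 0xfd43
+ 0x12af = 0x0ff3
+ 0x2ee0 = 0x3ed3
One's complement: ~0x3ed3
Checksum = 0xc12c


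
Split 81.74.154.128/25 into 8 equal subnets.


New prefix = 25 + 3 = 28
Each subnet has 16 addresses
  81.74.154.128/28
  81.74.154.144/28
  81.74.154.160/28
  81.74.154.176/28
  81.74.154.192/28
  81.74.154.208/28
  81.74.154.224/28
  81.74.154.240/28
Subnets: 81.74.154.128/28, 81.74.154.144/28, 81.74.154.160/28, 81.74.154.176/28, 81.74.154.192/28, 81.74.154.208/28, 81.74.154.224/28, 81.74.154.240/28


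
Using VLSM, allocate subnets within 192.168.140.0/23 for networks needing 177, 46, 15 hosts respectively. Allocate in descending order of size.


177 hosts -> /24 (254 usable): 192.168.140.0/24
46 hosts -> /26 (62 usable): 192.168.141.0/26
15 hosts -> /27 (30 usable): 192.168.141.64/27
Allocation: 192.168.140.0/24 (177 hosts, 254 usable); 192.168.141.0/26 (46 hosts, 62 usable); 192.168.141.64/27 (15 hosts, 30 usable)


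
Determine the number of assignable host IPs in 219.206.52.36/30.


Host bits = 32 - 30 = 2
Total addresses = 2^2 = 4
Usable = total - 2 (network and broadcast)
Usable hosts: 2


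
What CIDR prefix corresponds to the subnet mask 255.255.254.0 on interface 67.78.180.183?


Binary: 11111111.11111111.11111110.00000000
Count leading 1s
Prefix: /23


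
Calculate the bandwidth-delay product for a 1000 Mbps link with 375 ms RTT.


BDP = bandwidth * RTT
= 1000 Mbps * 375 ms
= 1000 * 1e6 * 375 / 1000 bits
= 375000000 bits
= 46875000 bytes
= 45776.3672 KB
BDP = 375000000 bits (46875000 bytes)


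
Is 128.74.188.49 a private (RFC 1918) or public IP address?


RFC 1918 private ranges:
  10.0.0.0/8 (10.0.0.0 - 10.255.255.255)
  172.16.0.0/12 (172.16.0.0 - 172.31.255.255)
  192.168.0.0/16 (192.168.0.0 - 192.168.255.255)
Public (not in any RFC 1918 range)


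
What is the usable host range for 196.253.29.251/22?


Network: 196.253.28.0
Broadcast: 196.253.31.255
First usable = network + 1
Last usable = broadcast - 1
Range: 196.253.28.1 to 196.253.31.254


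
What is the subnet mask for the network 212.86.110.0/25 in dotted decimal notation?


/25 means 25 network bits, 7 host bits
Binary: 11111111111111111111111110000000
Mask: 255.255.255.128


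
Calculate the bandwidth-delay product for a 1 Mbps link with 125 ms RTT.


BDP = bandwidth * RTT
= 1 Mbps * 125 ms
= 1 * 1e6 * 125 / 1000 bits
= 125000 bits
= 15625 bytes
= 15.2588 KB
BDP = 125000 bits (15625 bytes)


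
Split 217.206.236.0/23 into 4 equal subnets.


New prefix = 23 + 2 = 25
Each subnet has 128 addresses
  217.206.236.0/25
  217.206.236.128/25
  217.206.237.0/25
  217.206.237.128/25
Subnets: 217.206.236.0/25, 217.206.236.128/25, 217.206.237.0/25, 217.206.237.128/25


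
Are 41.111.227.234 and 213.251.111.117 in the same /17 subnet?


Mask: 255.255.128.0
41.111.227.234 AND mask = 41.111.128.0
213.251.111.117 AND mask = 213.251.0.0
No, different subnets (41.111.128.0 vs 213.251.0.0)


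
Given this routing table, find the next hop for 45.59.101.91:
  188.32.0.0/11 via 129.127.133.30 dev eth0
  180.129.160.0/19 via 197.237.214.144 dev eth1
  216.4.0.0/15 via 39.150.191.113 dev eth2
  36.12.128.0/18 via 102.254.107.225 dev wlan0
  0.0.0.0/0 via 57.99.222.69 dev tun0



Longest prefix match for 45.59.101.91:
  /11 188.32.0.0: no
  /19 180.129.160.0: no
  /15 216.4.0.0: no
  /18 36.12.128.0: no
  /0 0.0.0.0: MATCH
Selected: next-hop 57.99.222.69 via tun0 (matched /0)


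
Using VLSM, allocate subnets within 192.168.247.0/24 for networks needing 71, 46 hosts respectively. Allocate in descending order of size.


71 hosts -> /25 (126 usable): 192.168.247.0/25
46 hosts -> /26 (62 usable): 192.168.247.128/26
Allocation: 192.168.247.0/25 (71 hosts, 126 usable); 192.168.247.128/26 (46 hosts, 62 usable)


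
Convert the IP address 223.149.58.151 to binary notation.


223 = 11011111
149 = 10010101
58 = 00111010
151 = 10010111
Binary: 11011111.10010101.00111010.10010111


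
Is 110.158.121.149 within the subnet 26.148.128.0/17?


Subnet network: 26.148.128.0
Test IP AND mask: 110.158.0.0
No, 110.158.121.149 is not in 26.148.128.0/17


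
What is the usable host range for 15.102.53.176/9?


Network: 15.0.0.0
Broadcast: 15.127.255.255
First usable = network + 1
Last usable = broadcast - 1
Range: 15.0.0.1 to 15.127.255.254


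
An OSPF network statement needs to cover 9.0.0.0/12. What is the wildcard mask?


Subnet mask: 255.240.0.0
Wildcard = 255.255.255.255 - subnet mask
255 - 255 = 0
255 - 240 = 15
255 - 0 = 255
255 - 0 = 255
Wildcard: 0.15.255.255


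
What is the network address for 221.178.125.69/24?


IP:   11011101.10110010.01111101.01000101
Mask: 11111111.11111111.11111111.00000000
AND operation:
Net:  11011101.10110010.01111101.00000000
Network: 221.178.125.0/24


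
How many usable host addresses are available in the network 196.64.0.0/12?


Host bits = 32 - 12 = 20
Total addresses = 2^20 = 1048576
Usable = total - 2 (network and broadcast)
Usable hosts: 1048574


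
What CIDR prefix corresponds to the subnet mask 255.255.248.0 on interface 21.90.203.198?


Binary: 11111111.11111111.11111000.00000000
Count leading 1s
Prefix: /21


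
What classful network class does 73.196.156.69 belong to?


First octet: 73
Binary: 01001001
0xxxxxxx -> Class A (1-126)
Class A, default mask 255.0.0.0 (/8)


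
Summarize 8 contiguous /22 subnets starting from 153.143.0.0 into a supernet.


Original prefix: /22
Number of subnets: 8 = 2^3
New prefix = 22 - 3 = 19
Supernet: 153.143.0.0/19


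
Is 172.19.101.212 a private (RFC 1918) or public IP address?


RFC 1918 private ranges:
  10.0.0.0/8 (10.0.0.0 - 10.255.255.255)
  172.16.0.0/12 (172.16.0.0 - 172.31.255.255)
  192.168.0.0/16 (192.168.0.0 - 192.168.255.255)
Private (in 172.16.0.0/12)


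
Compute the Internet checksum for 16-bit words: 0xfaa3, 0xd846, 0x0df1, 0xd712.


Sum all words (with carry folding):
+ 0xfaa3 = 0xfaa3
+ 0xd846 = 0xd2ea
+ 0x0df1 = 0xe0db
+ 0xd712 = 0xb7ee
One's complement: ~0xb7ee
Checksum = 0x4811


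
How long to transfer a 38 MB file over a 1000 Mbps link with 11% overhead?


Effective throughput = 1000 * (1 - 11/100) = 890 Mbps
File size in Mb = 38 * 8 = 304 Mb
Time = 304 / 890
Time = 0.3416 seconds


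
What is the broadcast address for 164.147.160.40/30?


Network: 164.147.160.40/30
Host bits = 2
Set all host bits to 1:
Broadcast: 164.147.160.43


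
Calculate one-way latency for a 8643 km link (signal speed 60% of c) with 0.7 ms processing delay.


Speed = 0.6 * 3e5 km/s = 180000 km/s
Propagation delay = 8643 / 180000 = 0.048 s = 48.0167 ms
Processing delay = 0.7 ms
Total one-way latency = 48.7167 ms


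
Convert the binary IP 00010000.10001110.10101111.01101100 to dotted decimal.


00010000 = 16
10001110 = 142
10101111 = 175
01101100 = 108
IP: 16.142.175.108


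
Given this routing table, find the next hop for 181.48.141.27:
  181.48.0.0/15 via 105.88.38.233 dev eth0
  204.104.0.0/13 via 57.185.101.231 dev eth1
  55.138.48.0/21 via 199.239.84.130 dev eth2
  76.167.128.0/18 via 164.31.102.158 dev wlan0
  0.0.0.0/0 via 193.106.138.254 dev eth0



Longest prefix match for 181.48.141.27:
  /15 181.48.0.0: MATCH
  /13 204.104.0.0: no
  /21 55.138.48.0: no
  /18 76.167.128.0: no
  /0 0.0.0.0: MATCH
Selected: next-hop 105.88.38.233 via eth0 (matched /15)


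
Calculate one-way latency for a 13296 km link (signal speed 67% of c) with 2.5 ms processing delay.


Speed = 0.67 * 3e5 km/s = 201000 km/s
Propagation delay = 13296 / 201000 = 0.0661 s = 66.1493 ms
Processing delay = 2.5 ms
Total one-way latency = 68.6493 ms


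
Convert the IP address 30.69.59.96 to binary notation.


30 = 00011110
69 = 01000101
59 = 00111011
96 = 01100000
Binary: 00011110.01000101.00111011.01100000


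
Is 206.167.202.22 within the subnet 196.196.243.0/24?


Subnet network: 196.196.243.0
Test IP AND mask: 206.167.202.0
No, 206.167.202.22 is not in 196.196.243.0/24


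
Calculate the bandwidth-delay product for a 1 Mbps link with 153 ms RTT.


BDP = bandwidth * RTT
= 1 Mbps * 153 ms
= 1 * 1e6 * 153 / 1000 bits
= 153000 bits
= 19125 bytes
= 18.6768 KB
BDP = 153000 bits (19125 bytes)


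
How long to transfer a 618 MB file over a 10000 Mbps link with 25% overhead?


Effective throughput = 10000 * (1 - 25/100) = 7500 Mbps
File size in Mb = 618 * 8 = 4944 Mb
Time = 4944 / 7500
Time = 0.6592 seconds


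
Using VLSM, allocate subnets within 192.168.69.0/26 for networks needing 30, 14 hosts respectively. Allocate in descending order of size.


30 hosts -> /27 (30 usable): 192.168.69.0/27
14 hosts -> /28 (14 usable): 192.168.69.32/28
Allocation: 192.168.69.0/27 (30 hosts, 30 usable); 192.168.69.32/28 (14 hosts, 14 usable)


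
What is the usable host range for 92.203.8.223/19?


Network: 92.203.0.0
Broadcast: 92.203.31.255
First usable = network + 1
Last usable = broadcast - 1
Range: 92.203.0.1 to 92.203.31.254


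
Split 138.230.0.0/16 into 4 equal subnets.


New prefix = 16 + 2 = 18
Each subnet has 16384 addresses
  138.230.0.0/18
  138.230.64.0/18
  138.230.128.0/18
  138.230.192.0/18
Subnets: 138.230.0.0/18, 138.230.64.0/18, 138.230.128.0/18, 138.230.192.0/18


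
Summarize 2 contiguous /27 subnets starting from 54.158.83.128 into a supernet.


Original prefix: /27
Number of subnets: 2 = 2^1
New prefix = 27 - 1 = 26
Supernet: 54.158.83.128/26


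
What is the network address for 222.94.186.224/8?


IP:   11011110.01011110.10111010.11100000
Mask: 11111111.00000000.00000000.00000000
AND operation:
Net:  11011110.00000000.00000000.00000000
Network: 222.0.0.0/8


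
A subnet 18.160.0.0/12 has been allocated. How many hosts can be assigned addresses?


Host bits = 32 - 12 = 20
Total addresses = 2^20 = 1048576
Usable = total - 2 (network and broadcast)
Usable hosts: 1048574


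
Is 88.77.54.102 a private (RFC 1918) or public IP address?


RFC 1918 private ranges:
  10.0.0.0/8 (10.0.0.0 - 10.255.255.255)
  172.16.0.0/12 (172.16.0.0 - 172.31.255.255)
  192.168.0.0/16 (192.168.0.0 - 192.168.255.255)
Public (not in any RFC 1918 range)


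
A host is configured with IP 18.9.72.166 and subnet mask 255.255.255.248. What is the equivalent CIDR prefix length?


Binary: 11111111.11111111.11111111.11111000
Count leading 1s
Prefix: /29


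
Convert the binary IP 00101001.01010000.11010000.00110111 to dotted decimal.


00101001 = 41
01010000 = 80
11010000 = 208
00110111 = 55
IP: 41.80.208.55


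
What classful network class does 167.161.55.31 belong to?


First octet: 167
Binary: 10100111
10xxxxxx -> Class B (128-191)
Class B, default mask 255.255.0.0 (/16)


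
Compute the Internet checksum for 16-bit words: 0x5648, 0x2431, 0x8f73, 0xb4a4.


Sum all words (with carry folding):
+ 0x5648 = 0x5648
+ 0x2431 = 0x7a79
+ 0x8f73 = 0x09ed
+ 0xb4a4 = 0xbe91
One's complement: ~0xbe91
Checksum = 0x416e


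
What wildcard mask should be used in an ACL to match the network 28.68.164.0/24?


Subnet mask: 255.255.255.0
Wildcard = 255.255.255.255 - subnet mask
255 - 255 = 0
255 - 255 = 0
255 - 255 = 0
255 - 0 = 255
Wildcard: 0.0.0.255


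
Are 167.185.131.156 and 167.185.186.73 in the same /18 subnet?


Mask: 255.255.192.0
167.185.131.156 AND mask = 167.185.128.0
167.185.186.73 AND mask = 167.185.128.0
Yes, same subnet (167.185.128.0)


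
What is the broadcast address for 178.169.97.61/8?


Network: 178.0.0.0/8
Host bits = 24
Set all host bits to 1:
Broadcast: 178.255.255.255


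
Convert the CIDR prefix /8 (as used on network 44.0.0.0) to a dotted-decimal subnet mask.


/8 means 8 network bits, 24 host bits
Binary: 11111111000000000000000000000000
Mask: 255.0.0.0


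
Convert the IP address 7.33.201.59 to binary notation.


7 = 00000111
33 = 00100001
201 = 11001001
59 = 00111011
Binary: 00000111.00100001.11001001.00111011


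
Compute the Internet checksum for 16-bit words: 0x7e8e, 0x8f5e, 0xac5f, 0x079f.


Sum all words (with carry folding):
+ 0x7e8e = 0x7e8e
+ 0x8f5e = 0x0ded
+ 0xac5f = 0xba4c
+ 0x079f = 0xc1eb
One's complement: ~0xc1eb
Checksum = 0x3e14


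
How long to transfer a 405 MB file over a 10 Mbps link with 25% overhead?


Effective throughput = 10 * (1 - 25/100) = 7.5 Mbps
File size in Mb = 405 * 8 = 3240 Mb
Time = 3240 / 7.5
Time = 432 seconds


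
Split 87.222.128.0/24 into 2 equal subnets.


New prefix = 24 + 1 = 25
Each subnet has 128 addresses
  87.222.128.0/25
  87.222.128.128/25
Subnets: 87.222.128.0/25, 87.222.128.128/25


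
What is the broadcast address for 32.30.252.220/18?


Network: 32.30.192.0/18
Host bits = 14
Set all host bits to 1:
Broadcast: 32.30.255.255


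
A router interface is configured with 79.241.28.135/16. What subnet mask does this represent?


/16 means 16 network bits, 16 host bits
Binary: 11111111111111110000000000000000
Mask: 255.255.0.0


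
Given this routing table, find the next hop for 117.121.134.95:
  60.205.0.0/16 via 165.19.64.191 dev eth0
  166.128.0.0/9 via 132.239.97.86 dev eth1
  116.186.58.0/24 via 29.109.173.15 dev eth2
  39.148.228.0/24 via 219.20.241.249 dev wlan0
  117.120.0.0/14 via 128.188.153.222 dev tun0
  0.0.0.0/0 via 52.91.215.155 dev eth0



Longest prefix match for 117.121.134.95:
  /16 60.205.0.0: no
  /9 166.128.0.0: no
  /24 116.186.58.0: no
  /24 39.148.228.0: no
  /14 117.120.0.0: MATCH
  /0 0.0.0.0: MATCH
Selected: next-hop 128.188.153.222 via tun0 (matched /14)


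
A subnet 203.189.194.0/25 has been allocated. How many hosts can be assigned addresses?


Host bits = 32 - 25 = 7
Total addresses = 2^7 = 128
Usable = total - 2 (network and broadcast)
Usable hosts: 126


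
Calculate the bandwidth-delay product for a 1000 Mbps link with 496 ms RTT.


BDP = bandwidth * RTT
= 1000 Mbps * 496 ms
= 1000 * 1e6 * 496 / 1000 bits
= 496000000 bits
= 62000000 bytes
= 60546.875 KB
BDP = 496000000 bits (62000000 bytes)


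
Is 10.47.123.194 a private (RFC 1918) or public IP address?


RFC 1918 private ranges:
  10.0.0.0/8 (10.0.0.0 - 10.255.255.255)
  172.16.0.0/12 (172.16.0.0 - 172.31.255.255)
  192.168.0.0/16 (192.168.0.0 - 192.168.255.255)
Private (in 10.0.0.0/8)


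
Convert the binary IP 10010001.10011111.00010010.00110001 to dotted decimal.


10010001 = 145
10011111 = 159
00010010 = 18
00110001 = 49
IP: 145.159.18.49


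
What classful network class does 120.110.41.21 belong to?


First octet: 120
Binary: 01111000
0xxxxxxx -> Class A (1-126)
Class A, default mask 255.0.0.0 (/8)


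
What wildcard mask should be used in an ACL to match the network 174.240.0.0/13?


Subnet mask: 255.248.0.0
Wildcard = 255.255.255.255 - subnet mask
255 - 255 = 0
255 - 248 = 7
255 - 0 = 255
255 - 0 = 255
Wildcard: 0.7.255.255


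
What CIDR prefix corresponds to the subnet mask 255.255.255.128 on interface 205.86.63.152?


Binary: 11111111.11111111.11111111.10000000
Count leading 1s
Prefix: /25


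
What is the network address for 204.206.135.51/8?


IP:   11001100.11001110.10000111.00110011
Mask: 11111111.00000000.00000000.00000000
AND operation:
Net:  11001100.00000000.00000000.00000000
Network: 204.0.0.0/8


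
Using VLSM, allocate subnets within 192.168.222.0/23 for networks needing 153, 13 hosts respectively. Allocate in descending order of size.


153 hosts -> /24 (254 usable): 192.168.222.0/24
13 hosts -> /28 (14 usable): 192.168.223.0/28
Allocation: 192.168.222.0/24 (153 hosts, 254 usable); 192.168.223.0/28 (13 hosts, 14 usable)


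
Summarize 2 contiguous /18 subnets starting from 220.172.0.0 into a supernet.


Original prefix: /18
Number of subnets: 2 = 2^1
New prefix = 18 - 1 = 17
Supernet: 220.172.0.0/17


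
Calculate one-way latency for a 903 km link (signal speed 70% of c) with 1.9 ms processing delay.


Speed = 0.7 * 3e5 km/s = 210000 km/s
Propagation delay = 903 / 210000 = 0.0043 s = 4.3 ms
Processing delay = 1.9 ms
Total one-way latency = 6.2 ms


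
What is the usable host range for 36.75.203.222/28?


Network: 36.75.203.208
Broadcast: 36.75.203.223
First usable = network + 1
Last usable = broadcast - 1
Range: 36.75.203.209 to 36.75.203.222


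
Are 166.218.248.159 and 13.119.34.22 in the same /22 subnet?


Mask: 255.255.252.0
166.218.248.159 AND mask = 166.218.248.0
13.119.34.22 AND mask = 13.119.32.0
No, different subnets (166.218.248.0 vs 13.119.32.0)


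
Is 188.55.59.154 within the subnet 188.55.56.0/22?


Subnet network: 188.55.56.0
Test IP AND mask: 188.55.56.0
Yes, 188.55.59.154 is in 188.55.56.0/22


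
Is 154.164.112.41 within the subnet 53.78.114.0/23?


Subnet network: 53.78.114.0
Test IP AND mask: 154.164.112.0
No, 154.164.112.41 is not in 53.78.114.0/23


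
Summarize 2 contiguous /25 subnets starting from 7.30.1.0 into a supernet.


Original prefix: /25
Number of subnets: 2 = 2^1
New prefix = 25 - 1 = 24
Supernet: 7.30.1.0/24


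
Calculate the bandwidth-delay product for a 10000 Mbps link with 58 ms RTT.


BDP = bandwidth * RTT
= 10000 Mbps * 58 ms
= 10000 * 1e6 * 58 / 1000 bits
= 580000000 bits
= 72500000 bytes
= 70800.7812 KB
BDP = 580000000 bits (72500000 bytes)


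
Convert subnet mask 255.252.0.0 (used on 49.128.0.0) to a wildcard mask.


Subnet mask: 255.252.0.0
Wildcard = 255.255.255.255 - subnet mask
255 - 255 = 0
255 - 252 = 3
255 - 0 = 255
255 - 0 = 255
Wildcard: 0.3.255.255


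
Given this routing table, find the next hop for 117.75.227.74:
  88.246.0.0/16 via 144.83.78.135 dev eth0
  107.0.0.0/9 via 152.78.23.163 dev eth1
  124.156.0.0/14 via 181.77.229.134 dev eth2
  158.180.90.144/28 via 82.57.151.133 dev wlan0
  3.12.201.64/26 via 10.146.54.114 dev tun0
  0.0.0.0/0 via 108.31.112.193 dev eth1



Longest prefix match for 117.75.227.74:
  /16 88.246.0.0: no
  /9 107.0.0.0: no
  /14 124.156.0.0: no
  /28 158.180.90.144: no
  /26 3.12.201.64: no
  /0 0.0.0.0: MATCH
Selected: next-hop 108.31.112.193 via eth1 (matched /0)


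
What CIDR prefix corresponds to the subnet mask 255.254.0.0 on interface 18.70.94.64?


Binary: 11111111.11111110.00000000.00000000
Count leading 1s
Prefix: /15


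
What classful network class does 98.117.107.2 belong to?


First octet: 98
Binary: 01100010
0xxxxxxx -> Class A (1-126)
Class A, default mask 255.0.0.0 (/8)


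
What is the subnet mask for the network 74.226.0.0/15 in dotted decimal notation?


/15 means 15 network bits, 17 host bits
Binary: 11111111111111100000000000000000
Mask: 255.254.0.0


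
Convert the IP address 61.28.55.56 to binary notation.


61 = 00111101
28 = 00011100
55 = 00110111
56 = 00111000
Binary: 00111101.00011100.00110111.00111000


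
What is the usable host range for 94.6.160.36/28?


Network: 94.6.160.32
Broadcast: 94.6.160.47
First usable = network + 1
Last usable = broadcast - 1
Range: 94.6.160.33 to 94.6.160.46


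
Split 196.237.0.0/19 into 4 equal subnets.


New prefix = 19 + 2 = 21
Each subnet has 2048 addresses
  196.237.0.0/21
  196.237.8.0/21
  196.237.16.0/21
  196.237.24.0/21
Subnets: 196.237.0.0/21, 196.237.8.0/21, 196.237.16.0/21, 196.237.24.0/21


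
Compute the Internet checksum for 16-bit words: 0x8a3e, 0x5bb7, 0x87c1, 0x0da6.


Sum all words (with carry folding):
+ 0x8a3e = 0x8a3e
+ 0x5bb7 = 0xe5f5
+ 0x87c1 = 0x6db7
+ 0x0da6 = 0x7b5d
One's complement: ~0x7b5d
Checksum = 0x84a2


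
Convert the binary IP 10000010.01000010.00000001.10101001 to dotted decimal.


10000010 = 130
01000010 = 66
00000001 = 1
10101001 = 169
IP: 130.66.1.169


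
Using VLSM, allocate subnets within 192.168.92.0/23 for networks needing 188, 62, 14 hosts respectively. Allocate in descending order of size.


188 hosts -> /24 (254 usable): 192.168.92.0/24
62 hosts -> /26 (62 usable): 192.168.93.0/26
14 hosts -> /28 (14 usable): 192.168.93.64/28
Allocation: 192.168.92.0/24 (188 hosts, 254 usable); 192.168.93.0/26 (62 hosts, 62 usable); 192.168.93.64/28 (14 hosts, 14 usable)


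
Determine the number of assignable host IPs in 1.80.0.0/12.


Host bits = 32 - 12 = 20
Total addresses = 2^20 = 1048576
Usable = total - 2 (network and broadcast)
Usable hosts: 1048574


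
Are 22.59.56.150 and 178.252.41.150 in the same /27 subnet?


Mask: 255.255.255.224
22.59.56.150 AND mask = 22.59.56.128
178.252.41.150 AND mask = 178.252.41.128
No, different subnets (22.59.56.128 vs 178.252.41.128)


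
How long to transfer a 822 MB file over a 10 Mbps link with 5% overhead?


Effective throughput = 10 * (1 - 5/100) = 9.5 Mbps
File size in Mb = 822 * 8 = 6576 Mb
Time = 6576 / 9.5
Time = 692.2105 seconds


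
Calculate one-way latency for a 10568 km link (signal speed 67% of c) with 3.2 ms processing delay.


Speed = 0.67 * 3e5 km/s = 201000 km/s
Propagation delay = 10568 / 201000 = 0.0526 s = 52.5771 ms
Processing delay = 3.2 ms
Total one-way latency = 55.7771 ms


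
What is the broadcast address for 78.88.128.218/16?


Network: 78.88.0.0/16
Host bits = 16
Set all host bits to 1:
Broadcast: 78.88.255.255


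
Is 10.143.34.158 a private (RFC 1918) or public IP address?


RFC 1918 private ranges:
  10.0.0.0/8 (10.0.0.0 - 10.255.255.255)
  172.16.0.0/12 (172.16.0.0 - 172.31.255.255)
  192.168.0.0/16 (192.168.0.0 - 192.168.255.255)
Private (in 10.0.0.0/8)


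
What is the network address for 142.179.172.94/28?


IP:   10001110.10110011.10101100.01011110
Mask: 11111111.11111111.11111111.11110000
AND operation:
Net:  10001110.10110011.10101100.01010000
Network: 142.179.172.80/28


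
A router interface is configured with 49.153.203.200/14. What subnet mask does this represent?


/14 means 14 network bits, 18 host bits
Binary: 11111111111111000000000000000000
Mask: 255.252.0.0


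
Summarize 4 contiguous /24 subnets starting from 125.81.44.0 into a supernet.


Original prefix: /24
Number of subnets: 4 = 2^2
New prefix = 24 - 2 = 22
Supernet: 125.81.44.0/22


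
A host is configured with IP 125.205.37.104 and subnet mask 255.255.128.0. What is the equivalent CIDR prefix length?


Binary: 11111111.11111111.10000000.00000000
Count leading 1s
Prefix: /17


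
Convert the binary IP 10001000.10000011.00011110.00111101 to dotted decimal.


10001000 = 136
10000011 = 131
00011110 = 30
00111101 = 61
IP: 136.131.30.61


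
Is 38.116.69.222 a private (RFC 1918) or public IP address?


RFC 1918 private ranges:
  10.0.0.0/8 (10.0.0.0 - 10.255.255.255)
  172.16.0.0/12 (172.16.0.0 - 172.31.255.255)
  192.168.0.0/16 (192.168.0.0 - 192.168.255.255)
Public (not in any RFC 1918 range)


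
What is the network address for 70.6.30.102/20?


IP:   01000110.00000110.00011110.01100110
Mask: 11111111.11111111.11110000.00000000
AND operation:
Net:  01000110.00000110.00010000.00000000
Network: 70.6.16.0/20


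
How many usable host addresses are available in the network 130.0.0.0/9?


Host bits = 32 - 9 = 23
Total addresses = 2^23 = 8388608
Usable = total - 2 (network and broadcast)
Usable hosts: 8388606


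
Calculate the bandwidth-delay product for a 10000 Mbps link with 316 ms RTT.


BDP = bandwidth * RTT
= 10000 Mbps * 316 ms
= 10000 * 1e6 * 316 / 1000 bits
= 3160000000 bits
= 395000000 bytes
= 385742.1875 KB
BDP = 3160000000 bits (395000000 bytes)


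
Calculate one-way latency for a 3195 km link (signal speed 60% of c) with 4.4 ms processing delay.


Speed = 0.6 * 3e5 km/s = 180000 km/s
Propagation delay = 3195 / 180000 = 0.0177 s = 17.75 ms
Processing delay = 4.4 ms
Total one-way latency = 22.15 ms


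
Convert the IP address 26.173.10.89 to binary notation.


26 = 00011010
173 = 10101101
10 = 00001010
89 = 01011001
Binary: 00011010.10101101.00001010.01011001


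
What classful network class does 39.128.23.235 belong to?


First octet: 39
Binary: 00100111
0xxxxxxx -> Class A (1-126)
Class A, default mask 255.0.0.0 (/8)


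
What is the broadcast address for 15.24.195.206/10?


Network: 15.0.0.0/10
Host bits = 22
Set all host bits to 1:
Broadcast: 15.63.255.255


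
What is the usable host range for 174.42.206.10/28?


Network: 174.42.206.0
Broadcast: 174.42.206.15
First usable = network + 1
Last usable = broadcast - 1
Range: 174.42.206.1 to 174.42.206.14


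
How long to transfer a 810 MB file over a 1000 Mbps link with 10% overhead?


Effective throughput = 1000 * (1 - 10/100) = 900 Mbps
File size in Mb = 810 * 8 = 6480 Mb
Time = 6480 / 900
Time = 7.2 seconds


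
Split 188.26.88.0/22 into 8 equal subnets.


New prefix = 22 + 3 = 25
Each subnet has 128 addresses
  188.26.88.0/25
  188.26.88.128/25
  188.26.89.0/25
  188.26.89.128/25
  188.26.90.0/25
  188.26.90.128/25
  188.26.91.0/25
  188.26.91.128/25
Subnets: 188.26.88.0/25, 188.26.88.128/25, 188.26.89.0/25, 188.26.89.128/25, 188.26.90.0/25, 188.26.90.128/25, 188.26.91.0/25, 188.26.91.128/25


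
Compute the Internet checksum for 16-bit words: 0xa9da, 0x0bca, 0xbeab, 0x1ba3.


Sum all words (with carry folding):
+ 0xa9da = 0xa9da
+ 0x0bca = 0xb5a4
+ 0xbeab = 0x7450
+ 0x1ba3 = 0x8ff3
One's complement: ~0x8ff3
Checksum = 0x700c


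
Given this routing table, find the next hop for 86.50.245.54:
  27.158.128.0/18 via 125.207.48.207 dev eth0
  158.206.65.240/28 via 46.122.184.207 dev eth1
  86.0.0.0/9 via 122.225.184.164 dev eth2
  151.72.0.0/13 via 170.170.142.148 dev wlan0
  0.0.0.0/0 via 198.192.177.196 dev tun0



Longest prefix match for 86.50.245.54:
  /18 27.158.128.0: no
  /28 158.206.65.240: no
  /9 86.0.0.0: MATCH
  /13 151.72.0.0: no
  /0 0.0.0.0: MATCH
Selected: next-hop 122.225.184.164 via eth2 (matched /9)


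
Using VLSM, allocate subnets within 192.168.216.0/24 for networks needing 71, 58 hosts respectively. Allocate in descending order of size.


71 hosts -> /25 (126 usable): 192.168.216.0/25
58 hosts -> /26 (62 usable): 192.168.216.128/26
Allocation: 192.168.216.0/25 (71 hosts, 126 usable); 192.168.216.128/26 (58 hosts, 62 usable)


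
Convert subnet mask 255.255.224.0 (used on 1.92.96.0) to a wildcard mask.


Subnet mask: 255.255.224.0
Wildcard = 255.255.255.255 - subnet mask
255 - 255 = 0
255 - 255 = 0
255 - 224 = 31
255 - 0 = 255
Wildcard: 0.0.31.255


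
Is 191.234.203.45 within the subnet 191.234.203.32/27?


Subnet network: 191.234.203.32
Test IP AND mask: 191.234.203.32
Yes, 191.234.203.45 is in 191.234.203.32/27


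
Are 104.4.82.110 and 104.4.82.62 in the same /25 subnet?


Mask: 255.255.255.128
104.4.82.110 AND mask = 104.4.82.0
104.4.82.62 AND mask = 104.4.82.0
Yes, same subnet (104.4.82.0)


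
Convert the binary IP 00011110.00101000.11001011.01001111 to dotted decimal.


00011110 = 30
00101000 = 40
11001011 = 203
01001111 = 79
IP: 30.40.203.79


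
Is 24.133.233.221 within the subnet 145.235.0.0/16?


Subnet network: 145.235.0.0
Test IP AND mask: 24.133.0.0
No, 24.133.233.221 is not in 145.235.0.0/16


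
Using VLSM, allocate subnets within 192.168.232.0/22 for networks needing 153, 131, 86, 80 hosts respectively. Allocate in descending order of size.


153 hosts -> /24 (254 usable): 192.168.232.0/24
131 hosts -> /24 (254 usable): 192.168.233.0/24
86 hosts -> /25 (126 usable): 192.168.234.0/25
80 hosts -> /25 (126 usable): 192.168.234.128/25
Allocation: 192.168.232.0/24 (153 hosts, 254 usable); 192.168.233.0/24 (131 hosts, 254 usable); 192.168.234.0/25 (86 hosts, 126 usable); 192.168.234.128/25 (80 hosts, 126 usable)


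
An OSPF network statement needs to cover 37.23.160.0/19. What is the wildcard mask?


Subnet mask: 255.255.224.0
Wildcard = 255.255.255.255 - subnet mask
255 - 255 = 0
255 - 255 = 0
255 - 224 = 31
255 - 0 = 255
Wildcard: 0.0.31.255


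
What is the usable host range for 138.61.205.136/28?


Network: 138.61.205.128
Broadcast: 138.61.205.143
First usable = network + 1
Last usable = broadcast - 1
Range: 138.61.205.129 to 138.61.205.142
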